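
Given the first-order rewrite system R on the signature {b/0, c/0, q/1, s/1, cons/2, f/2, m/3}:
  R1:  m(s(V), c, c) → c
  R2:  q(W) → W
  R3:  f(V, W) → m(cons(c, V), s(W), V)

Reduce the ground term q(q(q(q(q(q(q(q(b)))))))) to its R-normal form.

1. q(q(q(q(q(q(q(q(b))))))))  →  q(q(q(q(q(q(q(b)))))))   [R2 at ε]
2. q(q(q(q(q(q(q(b)))))))  →  q(q(q(q(q(q(b))))))   [R2 at ε]
3. q(q(q(q(q(q(b))))))  →  q(q(q(q(q(b)))))   [R2 at ε]
4. q(q(q(q(q(b)))))  →  q(q(q(q(b))))   [R2 at ε]
5. q(q(q(q(b))))  →  q(q(q(b)))   [R2 at ε]
6. q(q(q(b)))  →  q(q(b))   [R2 at ε]
7. q(q(b))  →  q(b)   [R2 at ε]
8. q(b)  →  b   [R2 at ε]

b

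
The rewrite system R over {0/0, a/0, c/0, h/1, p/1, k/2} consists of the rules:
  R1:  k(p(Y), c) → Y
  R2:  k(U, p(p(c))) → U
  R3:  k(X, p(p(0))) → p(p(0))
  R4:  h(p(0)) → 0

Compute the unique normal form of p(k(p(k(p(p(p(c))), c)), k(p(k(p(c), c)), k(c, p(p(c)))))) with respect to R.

p(p(p(c)))

1. p(k(p(k(p(p(p(c))), c)), k(p(k(p(c), c)), k(c, p(p(c))))))  →  p(k(p(p(p(c))), k(p(k(p(c), c)), k(c, p(p(c))))))   [R1 at 1.1.1]
2. p(k(p(p(p(c))), k(p(k(p(c), c)), k(c, p(p(c))))))  →  p(k(p(p(p(c))), k(p(c), k(c, p(p(c))))))   [R1 at 1.2.1.1]
3. p(k(p(p(p(c))), k(p(c), k(c, p(p(c))))))  →  p(k(p(p(p(c))), k(p(c), c)))   [R2 at 1.2.2]
4. p(k(p(p(p(c))), k(p(c), c)))  →  p(k(p(p(p(c))), c))   [R1 at 1.2]
5. p(k(p(p(p(c))), c))  →  p(p(p(c)))   [R1 at 1]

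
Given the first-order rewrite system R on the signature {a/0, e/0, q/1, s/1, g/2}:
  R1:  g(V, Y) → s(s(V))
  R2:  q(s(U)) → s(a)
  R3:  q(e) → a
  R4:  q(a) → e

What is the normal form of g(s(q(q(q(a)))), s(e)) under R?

s(s(s(e)))

1. g(s(q(q(q(a)))), s(e))  →  s(s(s(q(q(q(a))))))   [R1 at ε]
2. s(s(s(q(q(q(a))))))  →  s(s(s(q(q(e)))))   [R4 at 1.1.1.1.1]
3. s(s(s(q(q(e)))))  →  s(s(s(q(a))))   [R3 at 1.1.1.1]
4. s(s(s(q(a))))  →  s(s(s(e)))   [R4 at 1.1.1]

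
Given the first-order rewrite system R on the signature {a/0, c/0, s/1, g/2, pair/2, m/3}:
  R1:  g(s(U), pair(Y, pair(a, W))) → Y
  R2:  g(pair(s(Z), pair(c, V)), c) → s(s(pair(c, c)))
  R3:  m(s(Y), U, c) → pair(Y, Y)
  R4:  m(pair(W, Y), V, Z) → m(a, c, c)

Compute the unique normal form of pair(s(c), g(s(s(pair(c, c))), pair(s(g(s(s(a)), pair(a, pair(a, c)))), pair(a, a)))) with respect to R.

pair(s(c), s(a))

1. pair(s(c), g(s(s(pair(c, c))), pair(s(g(s(s(a)), pair(a, pair(a, c)))), pair(a, a))))  →  pair(s(c), s(g(s(s(a)), pair(a, pair(a, c)))))   [R1 at 2]
2. pair(s(c), s(g(s(s(a)), pair(a, pair(a, c)))))  →  pair(s(c), s(a))   [R1 at 2.1]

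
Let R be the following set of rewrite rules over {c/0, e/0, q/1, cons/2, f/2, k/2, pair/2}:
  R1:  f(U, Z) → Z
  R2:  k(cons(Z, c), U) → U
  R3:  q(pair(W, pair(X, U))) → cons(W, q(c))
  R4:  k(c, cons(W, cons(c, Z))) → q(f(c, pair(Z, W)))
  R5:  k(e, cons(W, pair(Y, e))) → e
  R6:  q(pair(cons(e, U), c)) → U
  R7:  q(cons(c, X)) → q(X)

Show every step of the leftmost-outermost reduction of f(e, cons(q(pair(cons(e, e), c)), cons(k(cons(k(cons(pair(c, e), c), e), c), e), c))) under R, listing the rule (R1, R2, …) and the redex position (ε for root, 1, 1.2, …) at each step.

cons(e, cons(e, c))

1. f(e, cons(q(pair(cons(e, e), c)), cons(k(cons(k(cons(pair(c, e), c), e), c), e), c)))  →  cons(q(pair(cons(e, e), c)), cons(k(cons(k(cons(pair(c, e), c), e), c), e), c))   [R1 at ε]
2. cons(q(pair(cons(e, e), c)), cons(k(cons(k(cons(pair(c, e), c), e), c), e), c))  →  cons(e, cons(k(cons(k(cons(pair(c, e), c), e), c), e), c))   [R6 at 1]
3. cons(e, cons(k(cons(k(cons(pair(c, e), c), e), c), e), c))  →  cons(e, cons(e, c))   [R2 at 2.1]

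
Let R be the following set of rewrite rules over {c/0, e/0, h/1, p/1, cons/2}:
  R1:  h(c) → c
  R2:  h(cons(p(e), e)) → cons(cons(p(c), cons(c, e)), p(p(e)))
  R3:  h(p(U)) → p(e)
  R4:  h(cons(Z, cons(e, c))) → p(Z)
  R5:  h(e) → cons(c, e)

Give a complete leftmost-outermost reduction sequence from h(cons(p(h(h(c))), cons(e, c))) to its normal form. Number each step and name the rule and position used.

p(p(c))

1. h(cons(p(h(h(c))), cons(e, c)))  →  p(p(h(h(c))))   [R4 at ε]
2. p(p(h(h(c))))  →  p(p(h(c)))   [R1 at 1.1.1]
3. p(p(h(c)))  →  p(p(c))   [R1 at 1.1]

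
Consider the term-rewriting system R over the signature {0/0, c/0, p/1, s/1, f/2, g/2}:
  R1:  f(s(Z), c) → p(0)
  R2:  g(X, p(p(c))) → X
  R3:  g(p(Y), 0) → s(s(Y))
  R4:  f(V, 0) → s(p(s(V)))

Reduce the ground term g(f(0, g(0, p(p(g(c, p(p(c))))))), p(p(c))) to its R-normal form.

1. g(f(0, g(0, p(p(g(c, p(p(c))))))), p(p(c)))  →  f(0, g(0, p(p(g(c, p(p(c)))))))   [R2 at ε]
2. f(0, g(0, p(p(g(c, p(p(c)))))))  →  f(0, g(0, p(p(c))))   [R2 at 2.2.1.1]
3. f(0, g(0, p(p(c))))  →  f(0, 0)   [R2 at 2]
4. f(0, 0)  →  s(p(s(0)))   [R4 at ε]

s(p(s(0)))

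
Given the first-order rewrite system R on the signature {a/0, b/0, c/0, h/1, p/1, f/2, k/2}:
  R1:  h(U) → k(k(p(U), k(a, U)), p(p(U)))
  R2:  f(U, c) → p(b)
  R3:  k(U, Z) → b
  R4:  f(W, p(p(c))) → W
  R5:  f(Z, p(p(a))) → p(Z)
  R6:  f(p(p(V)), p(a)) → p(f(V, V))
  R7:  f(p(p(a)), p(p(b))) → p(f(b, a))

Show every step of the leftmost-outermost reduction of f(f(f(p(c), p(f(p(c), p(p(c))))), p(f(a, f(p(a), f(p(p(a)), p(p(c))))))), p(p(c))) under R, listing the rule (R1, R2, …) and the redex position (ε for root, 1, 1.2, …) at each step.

p(p(c))

1. f(f(f(p(c), p(f(p(c), p(p(c))))), p(f(a, f(p(a), f(p(p(a)), p(p(c))))))), p(p(c)))  →  f(f(p(c), p(f(p(c), p(p(c))))), p(f(a, f(p(a), f(p(p(a)), p(p(c)))))))   [R4 at ε]
2. f(f(p(c), p(f(p(c), p(p(c))))), p(f(a, f(p(a), f(p(p(a)), p(p(c)))))))  →  f(f(p(c), p(p(c))), p(f(a, f(p(a), f(p(p(a)), p(p(c)))))))   [R4 at 1.2.1]
3. f(f(p(c), p(p(c))), p(f(a, f(p(a), f(p(p(a)), p(p(c)))))))  →  f(p(c), p(f(a, f(p(a), f(p(p(a)), p(p(c)))))))   [R4 at 1]
4. f(p(c), p(f(a, f(p(a), f(p(p(a)), p(p(c)))))))  →  f(p(c), p(f(a, f(p(a), p(p(a))))))   [R4 at 2.1.2.2]
5. f(p(c), p(f(a, f(p(a), p(p(a))))))  →  f(p(c), p(f(a, p(p(a)))))   [R5 at 2.1.2]
6. f(p(c), p(f(a, p(p(a)))))  →  f(p(c), p(p(a)))   [R5 at 2.1]
7. f(p(c), p(p(a)))  →  p(p(c))   [R5 at ε]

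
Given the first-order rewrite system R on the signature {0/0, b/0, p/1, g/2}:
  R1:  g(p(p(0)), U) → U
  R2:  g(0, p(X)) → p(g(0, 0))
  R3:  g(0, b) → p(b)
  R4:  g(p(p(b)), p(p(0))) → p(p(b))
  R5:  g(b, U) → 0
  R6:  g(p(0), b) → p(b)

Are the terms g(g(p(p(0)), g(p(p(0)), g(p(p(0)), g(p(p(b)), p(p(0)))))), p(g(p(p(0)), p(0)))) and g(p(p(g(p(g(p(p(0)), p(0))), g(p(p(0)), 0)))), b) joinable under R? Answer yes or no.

no — NF(t₁) = p(p(b)), NF(t₂) = b

Reduce t₁ = g(g(p(p(0)), g(p(p(0)), g(p(p(0)), g(p(p(b)), p(p(0)))))), p(g(p(p(0)), p(0)))):
1. g(g(p(p(0)), g(p(p(0)), g(p(p(0)), g(p(p(b)), p(p(0)))))), p(g(p(p(0)), p(0))))  →  g(g(p(p(0)), g(p(p(0)), g(p(p(b)), p(p(0))))), p(g(p(p(0)), p(0))))   [R1 at 1]
2. g(g(p(p(0)), g(p(p(0)), g(p(p(b)), p(p(0))))), p(g(p(p(0)), p(0))))  →  g(g(p(p(0)), g(p(p(b)), p(p(0)))), p(g(p(p(0)), p(0))))   [R1 at 1]
3. g(g(p(p(0)), g(p(p(b)), p(p(0)))), p(g(p(p(0)), p(0))))  →  g(g(p(p(b)), p(p(0))), p(g(p(p(0)), p(0))))   [R1 at 1]
4. g(g(p(p(b)), p(p(0))), p(g(p(p(0)), p(0))))  →  g(p(p(b)), p(g(p(p(0)), p(0))))   [R4 at 1]
5. g(p(p(b)), p(g(p(p(0)), p(0))))  →  g(p(p(b)), p(p(0)))   [R1 at 2.1]
6. g(p(p(b)), p(p(0)))  →  p(p(b))   [R4 at ε]

Reduce t₂ = g(p(p(g(p(g(p(p(0)), p(0))), g(p(p(0)), 0)))), b):
1. g(p(p(g(p(g(p(p(0)), p(0))), g(p(p(0)), 0)))), b)  →  g(p(p(g(p(p(0)), g(p(p(0)), 0)))), b)   [R1 at 1.1.1.1.1]
2. g(p(p(g(p(p(0)), g(p(p(0)), 0)))), b)  →  g(p(p(g(p(p(0)), 0))), b)   [R1 at 1.1.1]
3. g(p(p(g(p(p(0)), 0))), b)  →  g(p(p(0)), b)   [R1 at 1.1.1]
4. g(p(p(0)), b)  →  b   [R1 at ε]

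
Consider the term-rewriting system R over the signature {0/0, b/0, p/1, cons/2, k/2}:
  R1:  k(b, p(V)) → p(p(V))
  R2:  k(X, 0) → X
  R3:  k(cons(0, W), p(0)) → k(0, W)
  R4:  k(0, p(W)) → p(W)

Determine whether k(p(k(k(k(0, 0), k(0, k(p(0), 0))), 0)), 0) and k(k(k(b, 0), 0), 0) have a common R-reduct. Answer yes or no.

Reduce t₁ = k(p(k(k(k(0, 0), k(0, k(p(0), 0))), 0)), 0):
1. k(p(k(k(k(0, 0), k(0, k(p(0), 0))), 0)), 0)  →  p(k(k(k(0, 0), k(0, k(p(0), 0))), 0))   [R2 at ε]
2. p(k(k(k(0, 0), k(0, k(p(0), 0))), 0))  →  p(k(k(0, 0), k(0, k(p(0), 0))))   [R2 at 1]
3. p(k(k(0, 0), k(0, k(p(0), 0))))  →  p(k(0, k(0, k(p(0), 0))))   [R2 at 1.1]
4. p(k(0, k(0, k(p(0), 0))))  →  p(k(0, k(0, p(0))))   [R2 at 1.2.2]
5. p(k(0, k(0, p(0))))  →  p(k(0, p(0)))   [R4 at 1.2]
6. p(k(0, p(0)))  →  p(p(0))   [R4 at 1]

Reduce t₂ = k(k(k(b, 0), 0), 0):
1. k(k(k(b, 0), 0), 0)  →  k(k(b, 0), 0)   [R2 at ε]
2. k(k(b, 0), 0)  →  k(b, 0)   [R2 at ε]
3. k(b, 0)  →  b   [R2 at ε]

no — NF(t₁) = p(p(0)), NF(t₂) = b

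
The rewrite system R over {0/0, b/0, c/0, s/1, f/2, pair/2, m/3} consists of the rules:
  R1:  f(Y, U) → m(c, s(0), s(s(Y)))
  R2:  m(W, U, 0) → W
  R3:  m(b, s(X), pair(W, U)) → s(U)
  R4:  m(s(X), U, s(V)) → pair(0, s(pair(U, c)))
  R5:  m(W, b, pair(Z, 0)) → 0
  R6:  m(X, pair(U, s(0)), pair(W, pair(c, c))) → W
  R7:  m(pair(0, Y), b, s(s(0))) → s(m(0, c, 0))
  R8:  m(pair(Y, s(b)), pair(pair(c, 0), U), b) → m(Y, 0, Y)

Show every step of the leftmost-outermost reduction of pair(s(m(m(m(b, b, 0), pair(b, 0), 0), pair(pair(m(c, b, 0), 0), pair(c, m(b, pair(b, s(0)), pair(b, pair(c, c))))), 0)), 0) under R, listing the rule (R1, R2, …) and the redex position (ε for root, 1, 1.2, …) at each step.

pair(s(b), 0)

1. pair(s(m(m(m(b, b, 0), pair(b, 0), 0), pair(pair(m(c, b, 0), 0), pair(c, m(b, pair(b, s(0)), pair(b, pair(c, c))))), 0)), 0)  →  pair(s(m(m(b, b, 0), pair(b, 0), 0)), 0)   [R2 at 1.1]
2. pair(s(m(m(b, b, 0), pair(b, 0), 0)), 0)  →  pair(s(m(b, b, 0)), 0)   [R2 at 1.1]
3. pair(s(m(b, b, 0)), 0)  →  pair(s(b), 0)   [R2 at 1.1]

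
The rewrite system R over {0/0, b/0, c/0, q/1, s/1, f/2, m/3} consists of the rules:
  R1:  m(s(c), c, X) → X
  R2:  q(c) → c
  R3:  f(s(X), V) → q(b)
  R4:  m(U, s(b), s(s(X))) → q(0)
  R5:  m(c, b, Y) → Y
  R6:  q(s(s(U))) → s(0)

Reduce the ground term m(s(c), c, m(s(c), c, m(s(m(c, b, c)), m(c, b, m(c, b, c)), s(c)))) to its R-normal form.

s(c)

1. m(s(c), c, m(s(c), c, m(s(m(c, b, c)), m(c, b, m(c, b, c)), s(c))))  →  m(s(c), c, m(s(m(c, b, c)), m(c, b, m(c, b, c)), s(c)))   [R1 at ε]
2. m(s(c), c, m(s(m(c, b, c)), m(c, b, m(c, b, c)), s(c)))  →  m(s(m(c, b, c)), m(c, b, m(c, b, c)), s(c))   [R1 at ε]
3. m(s(m(c, b, c)), m(c, b, m(c, b, c)), s(c))  →  m(s(c), m(c, b, m(c, b, c)), s(c))   [R5 at 1.1]
4. m(s(c), m(c, b, m(c, b, c)), s(c))  →  m(s(c), m(c, b, c), s(c))   [R5 at 2]
5. m(s(c), m(c, b, c), s(c))  →  m(s(c), c, s(c))   [R5 at 2]
6. m(s(c), c, s(c))  →  s(c)   [R1 at ε]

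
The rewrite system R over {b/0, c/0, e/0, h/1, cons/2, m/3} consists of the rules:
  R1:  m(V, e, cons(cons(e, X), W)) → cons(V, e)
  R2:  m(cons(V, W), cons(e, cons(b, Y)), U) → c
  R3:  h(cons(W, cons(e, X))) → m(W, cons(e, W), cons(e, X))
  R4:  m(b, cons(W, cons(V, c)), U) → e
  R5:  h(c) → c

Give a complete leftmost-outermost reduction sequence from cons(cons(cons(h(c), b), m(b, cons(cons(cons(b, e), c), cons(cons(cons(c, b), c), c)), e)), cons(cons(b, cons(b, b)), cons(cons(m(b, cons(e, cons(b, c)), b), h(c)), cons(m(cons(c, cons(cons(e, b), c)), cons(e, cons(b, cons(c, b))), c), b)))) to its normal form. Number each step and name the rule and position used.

1. cons(cons(cons(h(c), b), m(b, cons(cons(cons(b, e), c), cons(cons(cons(c, b), c), c)), e)), cons(cons(b, cons(b, b)), cons(cons(m(b, cons(e, cons(b, c)), b), h(c)), cons(m(cons(c, cons(cons(e, b), c)), cons(e, cons(b, cons(c, b))), c), b))))  →  cons(cons(cons(c, b), m(b, cons(cons(cons(b, e), c), cons(cons(cons(c, b), c), c)), e)), cons(cons(b, cons(b, b)), cons(cons(m(b, cons(e, cons(b, c)), b), h(c)), cons(m(cons(c, cons(cons(e, b), c)), cons(e, cons(b, cons(c, b))), c), b))))   [R5 at 1.1.1]
2. cons(cons(cons(c, b), m(b, cons(cons(cons(b, e), c), cons(cons(cons(c, b), c), c)), e)), cons(cons(b, cons(b, b)), cons(cons(m(b, cons(e, cons(b, c)), b), h(c)), cons(m(cons(c, cons(cons(e, b), c)), cons(e, cons(b, cons(c, b))), c), b))))  →  cons(cons(cons(c, b), e), cons(cons(b, cons(b, b)), cons(cons(m(b, cons(e, cons(b, c)), b), h(c)), cons(m(cons(c, cons(cons(e, b), c)), cons(e, cons(b, cons(c, b))), c), b))))   [R4 at 1.2]
3. cons(cons(cons(c, b), e), cons(cons(b, cons(b, b)), cons(cons(m(b, cons(e, cons(b, c)), b), h(c)), cons(m(cons(c, cons(cons(e, b), c)), cons(e, cons(b, cons(c, b))), c), b))))  →  cons(cons(cons(c, b), e), cons(cons(b, cons(b, b)), cons(cons(e, h(c)), cons(m(cons(c, cons(cons(e, b), c)), cons(e, cons(b, cons(c, b))), c), b))))   [R4 at 2.2.1.1]
4. cons(cons(cons(c, b), e), cons(cons(b, cons(b, b)), cons(cons(e, h(c)), cons(m(cons(c, cons(cons(e, b), c)), cons(e, cons(b, cons(c, b))), c), b))))  →  cons(cons(cons(c, b), e), cons(cons(b, cons(b, b)), cons(cons(e, c), cons(m(cons(c, cons(cons(e, b), c)), cons(e, cons(b, cons(c, b))), c), b))))   [R5 at 2.2.1.2]
5. cons(cons(cons(c, b), e), cons(cons(b, cons(b, b)), cons(cons(e, c), cons(m(cons(c, cons(cons(e, b), c)), cons(e, cons(b, cons(c, b))), c), b))))  →  cons(cons(cons(c, b), e), cons(cons(b, cons(b, b)), cons(cons(e, c), cons(c, b))))   [R2 at 2.2.2.1]

cons(cons(cons(c, b), e), cons(cons(b, cons(b, b)), cons(cons(e, c), cons(c, b))))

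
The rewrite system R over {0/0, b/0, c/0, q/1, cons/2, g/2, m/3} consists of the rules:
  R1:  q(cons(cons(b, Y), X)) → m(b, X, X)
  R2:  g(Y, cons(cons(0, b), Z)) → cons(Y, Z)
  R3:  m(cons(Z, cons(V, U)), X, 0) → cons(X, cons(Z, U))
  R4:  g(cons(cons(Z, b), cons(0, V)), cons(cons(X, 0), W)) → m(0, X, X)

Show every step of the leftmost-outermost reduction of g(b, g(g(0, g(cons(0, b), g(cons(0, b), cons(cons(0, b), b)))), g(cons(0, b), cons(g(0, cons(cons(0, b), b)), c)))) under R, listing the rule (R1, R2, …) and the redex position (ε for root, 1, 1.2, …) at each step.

cons(b, c)

1. g(b, g(g(0, g(cons(0, b), g(cons(0, b), cons(cons(0, b), b)))), g(cons(0, b), cons(g(0, cons(cons(0, b), b)), c))))  →  g(b, g(g(0, g(cons(0, b), cons(cons(0, b), b))), g(cons(0, b), cons(g(0, cons(cons(0, b), b)), c))))   [R2 at 2.1.2.2]
2. g(b, g(g(0, g(cons(0, b), cons(cons(0, b), b))), g(cons(0, b), cons(g(0, cons(cons(0, b), b)), c))))  →  g(b, g(g(0, cons(cons(0, b), b)), g(cons(0, b), cons(g(0, cons(cons(0, b), b)), c))))   [R2 at 2.1.2]
3. g(b, g(g(0, cons(cons(0, b), b)), g(cons(0, b), cons(g(0, cons(cons(0, b), b)), c))))  →  g(b, g(cons(0, b), g(cons(0, b), cons(g(0, cons(cons(0, b), b)), c))))   [R2 at 2.1]
4. g(b, g(cons(0, b), g(cons(0, b), cons(g(0, cons(cons(0, b), b)), c))))  →  g(b, g(cons(0, b), g(cons(0, b), cons(cons(0, b), c))))   [R2 at 2.2.2.1]
5. g(b, g(cons(0, b), g(cons(0, b), cons(cons(0, b), c))))  →  g(b, g(cons(0, b), cons(cons(0, b), c)))   [R2 at 2.2]
6. g(b, g(cons(0, b), cons(cons(0, b), c)))  →  g(b, cons(cons(0, b), c))   [R2 at 2]
7. g(b, cons(cons(0, b), c))  →  cons(b, c)   [R2 at ε]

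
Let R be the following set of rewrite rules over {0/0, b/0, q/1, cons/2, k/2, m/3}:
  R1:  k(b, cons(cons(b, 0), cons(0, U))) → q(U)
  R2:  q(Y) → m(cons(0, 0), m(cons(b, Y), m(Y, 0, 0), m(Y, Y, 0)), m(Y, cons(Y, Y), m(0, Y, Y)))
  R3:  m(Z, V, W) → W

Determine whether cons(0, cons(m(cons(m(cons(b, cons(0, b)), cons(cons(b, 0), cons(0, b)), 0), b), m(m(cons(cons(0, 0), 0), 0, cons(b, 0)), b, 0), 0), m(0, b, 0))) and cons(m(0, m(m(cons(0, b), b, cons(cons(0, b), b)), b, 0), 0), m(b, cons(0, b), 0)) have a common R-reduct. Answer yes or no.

Reduce t₁ = cons(0, cons(m(cons(m(cons(b, cons(0, b)), cons(cons(b, 0), cons(0, b)), 0), b), m(m(cons(cons(0, 0), 0), 0, cons(b, 0)), b, 0), 0), m(0, b, 0))):
1. cons(0, cons(m(cons(m(cons(b, cons(0, b)), cons(cons(b, 0), cons(0, b)), 0), b), m(m(cons(cons(0, 0), 0), 0, cons(b, 0)), b, 0), 0), m(0, b, 0)))  →  cons(0, cons(0, m(0, b, 0)))   [R3 at 2.1]
2. cons(0, cons(0, m(0, b, 0)))  →  cons(0, cons(0, 0))   [R3 at 2.2]

Reduce t₂ = cons(m(0, m(m(cons(0, b), b, cons(cons(0, b), b)), b, 0), 0), m(b, cons(0, b), 0)):
1. cons(m(0, m(m(cons(0, b), b, cons(cons(0, b), b)), b, 0), 0), m(b, cons(0, b), 0))  →  cons(0, m(b, cons(0, b), 0))   [R3 at 1]
2. cons(0, m(b, cons(0, b), 0))  →  cons(0, 0)   [R3 at 2]

no — NF(t₁) = cons(0, cons(0, 0)), NF(t₂) = cons(0, 0)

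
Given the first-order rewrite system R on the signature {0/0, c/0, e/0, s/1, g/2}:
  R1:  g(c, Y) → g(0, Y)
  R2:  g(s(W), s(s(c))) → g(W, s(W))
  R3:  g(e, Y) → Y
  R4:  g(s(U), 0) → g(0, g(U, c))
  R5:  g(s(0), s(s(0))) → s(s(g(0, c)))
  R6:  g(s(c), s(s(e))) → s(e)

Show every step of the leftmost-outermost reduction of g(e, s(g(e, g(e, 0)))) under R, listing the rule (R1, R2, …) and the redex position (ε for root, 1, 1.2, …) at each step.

1. g(e, s(g(e, g(e, 0))))  →  s(g(e, g(e, 0)))   [R3 at ε]
2. s(g(e, g(e, 0)))  →  s(g(e, 0))   [R3 at 1]
3. s(g(e, 0))  →  s(0)   [R3 at 1]

s(0)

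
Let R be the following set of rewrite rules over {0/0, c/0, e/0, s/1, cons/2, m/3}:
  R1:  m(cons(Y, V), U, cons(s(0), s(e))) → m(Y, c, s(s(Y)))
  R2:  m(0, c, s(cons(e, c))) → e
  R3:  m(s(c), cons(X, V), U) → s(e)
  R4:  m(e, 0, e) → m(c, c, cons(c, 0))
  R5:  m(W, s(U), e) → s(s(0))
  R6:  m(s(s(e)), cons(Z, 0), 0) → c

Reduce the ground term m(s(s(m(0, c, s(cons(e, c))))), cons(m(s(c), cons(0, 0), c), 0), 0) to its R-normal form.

1. m(s(s(m(0, c, s(cons(e, c))))), cons(m(s(c), cons(0, 0), c), 0), 0)  →  m(s(s(e)), cons(m(s(c), cons(0, 0), c), 0), 0)   [R2 at 1.1.1]
2. m(s(s(e)), cons(m(s(c), cons(0, 0), c), 0), 0)  →  c   [R6 at ε]

c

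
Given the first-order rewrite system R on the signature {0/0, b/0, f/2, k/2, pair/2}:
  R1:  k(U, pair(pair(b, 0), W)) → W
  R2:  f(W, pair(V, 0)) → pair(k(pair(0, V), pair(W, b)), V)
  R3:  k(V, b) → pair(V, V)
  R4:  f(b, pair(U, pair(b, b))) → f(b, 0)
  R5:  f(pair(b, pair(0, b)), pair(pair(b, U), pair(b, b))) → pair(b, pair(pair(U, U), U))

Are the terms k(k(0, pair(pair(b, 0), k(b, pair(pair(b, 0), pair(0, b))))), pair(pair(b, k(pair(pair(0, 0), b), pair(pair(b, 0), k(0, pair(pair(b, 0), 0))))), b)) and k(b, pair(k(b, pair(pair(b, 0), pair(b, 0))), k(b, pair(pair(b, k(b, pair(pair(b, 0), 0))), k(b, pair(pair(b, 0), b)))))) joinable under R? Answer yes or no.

yes — NF(t₁) = b, NF(t₂) = b

Reduce t₁ = k(k(0, pair(pair(b, 0), k(b, pair(pair(b, 0), pair(0, b))))), pair(pair(b, k(pair(pair(0, 0), b), pair(pair(b, 0), k(0, pair(pair(b, 0), 0))))), b)):
1. k(k(0, pair(pair(b, 0), k(b, pair(pair(b, 0), pair(0, b))))), pair(pair(b, k(pair(pair(0, 0), b), pair(pair(b, 0), k(0, pair(pair(b, 0), 0))))), b))  →  k(k(b, pair(pair(b, 0), pair(0, b))), pair(pair(b, k(pair(pair(0, 0), b), pair(pair(b, 0), k(0, pair(pair(b, 0), 0))))), b))   [R1 at 1]
2. k(k(b, pair(pair(b, 0), pair(0, b))), pair(pair(b, k(pair(pair(0, 0), b), pair(pair(b, 0), k(0, pair(pair(b, 0), 0))))), b))  →  k(pair(0, b), pair(pair(b, k(pair(pair(0, 0), b), pair(pair(b, 0), k(0, pair(pair(b, 0), 0))))), b))   [R1 at 1]
3. k(pair(0, b), pair(pair(b, k(pair(pair(0, 0), b), pair(pair(b, 0), k(0, pair(pair(b, 0), 0))))), b))  →  k(pair(0, b), pair(pair(b, k(0, pair(pair(b, 0), 0))), b))   [R1 at 2.1.2]
4. k(pair(0, b), pair(pair(b, k(0, pair(pair(b, 0), 0))), b))  →  k(pair(0, b), pair(pair(b, 0), b))   [R1 at 2.1.2]
5. k(pair(0, b), pair(pair(b, 0), b))  →  b   [R1 at ε]

Reduce t₂ = k(b, pair(k(b, pair(pair(b, 0), pair(b, 0))), k(b, pair(pair(b, k(b, pair(pair(b, 0), 0))), k(b, pair(pair(b, 0), b)))))):
1. k(b, pair(k(b, pair(pair(b, 0), pair(b, 0))), k(b, pair(pair(b, k(b, pair(pair(b, 0), 0))), k(b, pair(pair(b, 0), b))))))  →  k(b, pair(pair(b, 0), k(b, pair(pair(b, k(b, pair(pair(b, 0), 0))), k(b, pair(pair(b, 0), b))))))   [R1 at 2.1]
2. k(b, pair(pair(b, 0), k(b, pair(pair(b, k(b, pair(pair(b, 0), 0))), k(b, pair(pair(b, 0), b))))))  →  k(b, pair(pair(b, k(b, pair(pair(b, 0), 0))), k(b, pair(pair(b, 0), b))))   [R1 at ε]
3. k(b, pair(pair(b, k(b, pair(pair(b, 0), 0))), k(b, pair(pair(b, 0), b))))  →  k(b, pair(pair(b, 0), k(b, pair(pair(b, 0), b))))   [R1 at 2.1.2]
4. k(b, pair(pair(b, 0), k(b, pair(pair(b, 0), b))))  →  k(b, pair(pair(b, 0), b))   [R1 at ε]
5. k(b, pair(pair(b, 0), b))  →  b   [R1 at ε]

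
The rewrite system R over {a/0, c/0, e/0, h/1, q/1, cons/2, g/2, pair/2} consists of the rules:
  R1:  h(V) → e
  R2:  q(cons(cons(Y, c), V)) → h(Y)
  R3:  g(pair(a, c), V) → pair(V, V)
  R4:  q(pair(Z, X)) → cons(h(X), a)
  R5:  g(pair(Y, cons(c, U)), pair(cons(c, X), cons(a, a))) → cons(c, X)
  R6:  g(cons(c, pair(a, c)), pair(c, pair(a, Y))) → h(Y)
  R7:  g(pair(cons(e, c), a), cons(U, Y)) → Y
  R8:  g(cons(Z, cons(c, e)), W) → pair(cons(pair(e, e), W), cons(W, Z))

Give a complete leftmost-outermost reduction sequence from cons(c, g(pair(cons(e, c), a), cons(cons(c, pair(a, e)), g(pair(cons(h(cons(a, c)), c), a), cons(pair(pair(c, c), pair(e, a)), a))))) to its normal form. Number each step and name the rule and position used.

1. cons(c, g(pair(cons(e, c), a), cons(cons(c, pair(a, e)), g(pair(cons(h(cons(a, c)), c), a), cons(pair(pair(c, c), pair(e, a)), a)))))  →  cons(c, g(pair(cons(h(cons(a, c)), c), a), cons(pair(pair(c, c), pair(e, a)), a)))   [R7 at 2]
2. cons(c, g(pair(cons(h(cons(a, c)), c), a), cons(pair(pair(c, c), pair(e, a)), a)))  →  cons(c, g(pair(cons(e, c), a), cons(pair(pair(c, c), pair(e, a)), a)))   [R1 at 2.1.1.1]
3. cons(c, g(pair(cons(e, c), a), cons(pair(pair(c, c), pair(e, a)), a)))  →  cons(c, a)   [R7 at 2]

cons(c, a)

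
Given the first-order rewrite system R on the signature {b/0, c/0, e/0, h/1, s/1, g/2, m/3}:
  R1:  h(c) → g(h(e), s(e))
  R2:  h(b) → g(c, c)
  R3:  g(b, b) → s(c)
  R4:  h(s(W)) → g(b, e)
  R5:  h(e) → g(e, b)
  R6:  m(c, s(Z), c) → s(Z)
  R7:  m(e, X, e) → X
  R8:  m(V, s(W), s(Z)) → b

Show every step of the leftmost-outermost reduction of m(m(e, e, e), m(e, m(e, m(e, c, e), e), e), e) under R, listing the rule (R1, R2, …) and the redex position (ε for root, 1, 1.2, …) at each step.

1. m(m(e, e, e), m(e, m(e, m(e, c, e), e), e), e)  →  m(e, m(e, m(e, m(e, c, e), e), e), e)   [R7 at 1]
2. m(e, m(e, m(e, m(e, c, e), e), e), e)  →  m(e, m(e, m(e, c, e), e), e)   [R7 at ε]
3. m(e, m(e, m(e, c, e), e), e)  →  m(e, m(e, c, e), e)   [R7 at ε]
4. m(e, m(e, c, e), e)  →  m(e, c, e)   [R7 at ε]
5. m(e, c, e)  →  c   [R7 at ε]

c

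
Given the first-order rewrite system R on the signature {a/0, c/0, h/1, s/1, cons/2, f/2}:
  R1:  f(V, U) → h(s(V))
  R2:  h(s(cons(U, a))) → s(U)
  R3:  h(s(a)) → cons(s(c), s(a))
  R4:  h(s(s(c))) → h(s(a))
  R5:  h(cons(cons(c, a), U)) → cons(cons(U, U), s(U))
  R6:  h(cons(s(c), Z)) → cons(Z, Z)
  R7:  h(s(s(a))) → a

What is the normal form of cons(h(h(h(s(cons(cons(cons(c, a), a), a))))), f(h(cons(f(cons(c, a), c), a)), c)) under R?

1. cons(h(h(h(s(cons(cons(cons(c, a), a), a))))), f(h(cons(f(cons(c, a), c), a)), c))  →  cons(h(h(s(cons(cons(c, a), a)))), f(h(cons(f(cons(c, a), c), a)), c))   [R2 at 1.1.1]
2. cons(h(h(s(cons(cons(c, a), a)))), f(h(cons(f(cons(c, a), c), a)), c))  →  cons(h(s(cons(c, a))), f(h(cons(f(cons(c, a), c), a)), c))   [R2 at 1.1]
3. cons(h(s(cons(c, a))), f(h(cons(f(cons(c, a), c), a)), c))  →  cons(s(c), f(h(cons(f(cons(c, a), c), a)), c))   [R2 at 1]
4. cons(s(c), f(h(cons(f(cons(c, a), c), a)), c))  →  cons(s(c), h(s(h(cons(f(cons(c, a), c), a)))))   [R1 at 2]
5. cons(s(c), h(s(h(cons(f(cons(c, a), c), a)))))  →  cons(s(c), h(s(h(cons(h(s(cons(c, a))), a)))))   [R1 at 2.1.1.1.1]
6. cons(s(c), h(s(h(cons(h(s(cons(c, a))), a)))))  →  cons(s(c), h(s(h(cons(s(c), a)))))   [R2 at 2.1.1.1.1]
7. cons(s(c), h(s(h(cons(s(c), a)))))  →  cons(s(c), h(s(cons(a, a))))   [R6 at 2.1.1]
8. cons(s(c), h(s(cons(a, a))))  →  cons(s(c), s(a))   [R2 at 2]

cons(s(c), s(a))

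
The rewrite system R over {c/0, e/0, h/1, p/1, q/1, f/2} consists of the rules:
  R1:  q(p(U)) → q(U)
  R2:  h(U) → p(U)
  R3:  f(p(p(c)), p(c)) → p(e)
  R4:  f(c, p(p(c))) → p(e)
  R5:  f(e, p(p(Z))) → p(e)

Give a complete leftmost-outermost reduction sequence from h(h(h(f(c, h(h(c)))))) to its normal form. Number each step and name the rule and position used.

1. h(h(h(f(c, h(h(c))))))  →  p(h(h(f(c, h(h(c))))))   [R2 at ε]
2. p(h(h(f(c, h(h(c))))))  →  p(p(h(f(c, h(h(c))))))   [R2 at 1]
3. p(p(h(f(c, h(h(c))))))  →  p(p(p(f(c, h(h(c))))))   [R2 at 1.1]
4. p(p(p(f(c, h(h(c))))))  →  p(p(p(f(c, p(h(c))))))   [R2 at 1.1.1.2]
5. p(p(p(f(c, p(h(c))))))  →  p(p(p(f(c, p(p(c))))))   [R2 at 1.1.1.2.1]
6. p(p(p(f(c, p(p(c))))))  →  p(p(p(p(e))))   [R4 at 1.1.1]

p(p(p(p(e))))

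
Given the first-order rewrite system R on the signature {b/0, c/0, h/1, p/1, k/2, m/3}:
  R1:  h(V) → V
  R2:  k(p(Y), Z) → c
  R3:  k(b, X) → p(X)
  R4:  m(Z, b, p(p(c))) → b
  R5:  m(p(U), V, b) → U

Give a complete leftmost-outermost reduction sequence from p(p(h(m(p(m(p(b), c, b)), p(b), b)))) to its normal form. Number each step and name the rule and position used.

p(p(b))

1. p(p(h(m(p(m(p(b), c, b)), p(b), b))))  →  p(p(m(p(m(p(b), c, b)), p(b), b)))   [R1 at 1.1]
2. p(p(m(p(m(p(b), c, b)), p(b), b)))  →  p(p(m(p(b), c, b)))   [R5 at 1.1]
3. p(p(m(p(b), c, b)))  →  p(p(b))   [R5 at 1.1]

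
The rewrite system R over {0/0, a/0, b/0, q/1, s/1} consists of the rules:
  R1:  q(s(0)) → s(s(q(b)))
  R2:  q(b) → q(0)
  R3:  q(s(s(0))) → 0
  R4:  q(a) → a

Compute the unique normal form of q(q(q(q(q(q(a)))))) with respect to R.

a

1. q(q(q(q(q(q(a))))))  →  q(q(q(q(q(a)))))   [R4 at 1.1.1.1.1]
2. q(q(q(q(q(a)))))  →  q(q(q(q(a))))   [R4 at 1.1.1.1]
3. q(q(q(q(a))))  →  q(q(q(a)))   [R4 at 1.1.1]
4. q(q(q(a)))  →  q(q(a))   [R4 at 1.1]
5. q(q(a))  →  q(a)   [R4 at 1]
6. q(a)  →  a   [R4 at ε]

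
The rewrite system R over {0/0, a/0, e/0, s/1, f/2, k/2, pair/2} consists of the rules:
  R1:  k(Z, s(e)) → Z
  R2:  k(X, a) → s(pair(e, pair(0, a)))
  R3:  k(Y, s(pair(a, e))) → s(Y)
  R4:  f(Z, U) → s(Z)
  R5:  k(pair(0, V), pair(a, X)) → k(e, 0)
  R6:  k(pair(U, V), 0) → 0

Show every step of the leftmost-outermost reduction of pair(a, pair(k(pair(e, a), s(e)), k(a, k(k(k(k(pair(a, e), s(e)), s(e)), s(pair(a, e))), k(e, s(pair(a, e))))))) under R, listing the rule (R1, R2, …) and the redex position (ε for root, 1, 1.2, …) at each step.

1. pair(a, pair(k(pair(e, a), s(e)), k(a, k(k(k(k(pair(a, e), s(e)), s(e)), s(pair(a, e))), k(e, s(pair(a, e)))))))  →  pair(a, pair(pair(e, a), k(a, k(k(k(k(pair(a, e), s(e)), s(e)), s(pair(a, e))), k(e, s(pair(a, e)))))))   [R1 at 2.1]
2. pair(a, pair(pair(e, a), k(a, k(k(k(k(pair(a, e), s(e)), s(e)), s(pair(a, e))), k(e, s(pair(a, e)))))))  →  pair(a, pair(pair(e, a), k(a, k(s(k(k(pair(a, e), s(e)), s(e))), k(e, s(pair(a, e)))))))   [R3 at 2.2.2.1]
3. pair(a, pair(pair(e, a), k(a, k(s(k(k(pair(a, e), s(e)), s(e))), k(e, s(pair(a, e)))))))  →  pair(a, pair(pair(e, a), k(a, k(s(k(pair(a, e), s(e))), k(e, s(pair(a, e)))))))   [R1 at 2.2.2.1.1]
4. pair(a, pair(pair(e, a), k(a, k(s(k(pair(a, e), s(e))), k(e, s(pair(a, e)))))))  →  pair(a, pair(pair(e, a), k(a, k(s(pair(a, e)), k(e, s(pair(a, e)))))))   [R1 at 2.2.2.1.1]
5. pair(a, pair(pair(e, a), k(a, k(s(pair(a, e)), k(e, s(pair(a, e)))))))  →  pair(a, pair(pair(e, a), k(a, k(s(pair(a, e)), s(e)))))   [R3 at 2.2.2.2]
6. pair(a, pair(pair(e, a), k(a, k(s(pair(a, e)), s(e)))))  →  pair(a, pair(pair(e, a), k(a, s(pair(a, e)))))   [R1 at 2.2.2]
7. pair(a, pair(pair(e, a), k(a, s(pair(a, e)))))  →  pair(a, pair(pair(e, a), s(a)))   [R3 at 2.2]

pair(a, pair(pair(e, a), s(a)))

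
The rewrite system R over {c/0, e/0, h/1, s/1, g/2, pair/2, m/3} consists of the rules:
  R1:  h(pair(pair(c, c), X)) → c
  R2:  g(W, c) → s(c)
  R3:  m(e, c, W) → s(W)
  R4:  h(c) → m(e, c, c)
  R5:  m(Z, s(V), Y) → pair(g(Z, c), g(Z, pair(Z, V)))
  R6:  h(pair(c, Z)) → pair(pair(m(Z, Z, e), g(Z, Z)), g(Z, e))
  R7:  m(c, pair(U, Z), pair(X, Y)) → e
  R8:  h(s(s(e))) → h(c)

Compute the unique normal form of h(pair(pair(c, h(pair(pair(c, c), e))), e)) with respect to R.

c

1. h(pair(pair(c, h(pair(pair(c, c), e))), e))  →  h(pair(pair(c, c), e))   [R1 at 1.1.2]
2. h(pair(pair(c, c), e))  →  c   [R1 at ε]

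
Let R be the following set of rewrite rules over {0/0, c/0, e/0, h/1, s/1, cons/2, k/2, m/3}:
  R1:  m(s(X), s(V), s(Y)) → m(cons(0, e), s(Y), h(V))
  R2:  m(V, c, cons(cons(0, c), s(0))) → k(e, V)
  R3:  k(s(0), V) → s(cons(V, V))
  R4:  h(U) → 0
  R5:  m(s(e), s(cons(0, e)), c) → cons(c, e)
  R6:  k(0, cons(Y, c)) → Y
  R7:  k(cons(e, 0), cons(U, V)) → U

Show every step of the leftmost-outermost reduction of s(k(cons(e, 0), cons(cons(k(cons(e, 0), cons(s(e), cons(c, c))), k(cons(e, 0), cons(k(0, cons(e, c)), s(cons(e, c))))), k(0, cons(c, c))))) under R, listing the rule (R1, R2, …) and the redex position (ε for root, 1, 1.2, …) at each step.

s(cons(s(e), e))

1. s(k(cons(e, 0), cons(cons(k(cons(e, 0), cons(s(e), cons(c, c))), k(cons(e, 0), cons(k(0, cons(e, c)), s(cons(e, c))))), k(0, cons(c, c)))))  →  s(cons(k(cons(e, 0), cons(s(e), cons(c, c))), k(cons(e, 0), cons(k(0, cons(e, c)), s(cons(e, c))))))   [R7 at 1]
2. s(cons(k(cons(e, 0), cons(s(e), cons(c, c))), k(cons(e, 0), cons(k(0, cons(e, c)), s(cons(e, c))))))  →  s(cons(s(e), k(cons(e, 0), cons(k(0, cons(e, c)), s(cons(e, c))))))   [R7 at 1.1]
3. s(cons(s(e), k(cons(e, 0), cons(k(0, cons(e, c)), s(cons(e, c))))))  →  s(cons(s(e), k(0, cons(e, c))))   [R7 at 1.2]
4. s(cons(s(e), k(0, cons(e, c))))  →  s(cons(s(e), e))   [R6 at 1.2]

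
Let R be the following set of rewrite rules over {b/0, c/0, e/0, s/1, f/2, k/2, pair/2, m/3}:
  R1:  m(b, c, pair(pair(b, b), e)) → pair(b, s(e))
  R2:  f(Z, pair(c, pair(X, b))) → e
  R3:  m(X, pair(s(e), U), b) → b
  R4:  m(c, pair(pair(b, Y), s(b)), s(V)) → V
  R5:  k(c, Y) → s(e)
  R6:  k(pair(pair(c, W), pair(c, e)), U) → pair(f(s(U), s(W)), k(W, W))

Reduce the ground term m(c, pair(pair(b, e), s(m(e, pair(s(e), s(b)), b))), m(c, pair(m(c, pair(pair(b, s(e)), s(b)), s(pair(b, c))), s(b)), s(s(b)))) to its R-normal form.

1. m(c, pair(pair(b, e), s(m(e, pair(s(e), s(b)), b))), m(c, pair(m(c, pair(pair(b, s(e)), s(b)), s(pair(b, c))), s(b)), s(s(b))))  →  m(c, pair(pair(b, e), s(b)), m(c, pair(m(c, pair(pair(b, s(e)), s(b)), s(pair(b, c))), s(b)), s(s(b))))   [R3 at 2.2.1]
2. m(c, pair(pair(b, e), s(b)), m(c, pair(m(c, pair(pair(b, s(e)), s(b)), s(pair(b, c))), s(b)), s(s(b))))  →  m(c, pair(pair(b, e), s(b)), m(c, pair(pair(b, c), s(b)), s(s(b))))   [R4 at 3.2.1]
3. m(c, pair(pair(b, e), s(b)), m(c, pair(pair(b, c), s(b)), s(s(b))))  →  m(c, pair(pair(b, e), s(b)), s(b))   [R4 at 3]
4. m(c, pair(pair(b, e), s(b)), s(b))  →  b   [R4 at ε]

b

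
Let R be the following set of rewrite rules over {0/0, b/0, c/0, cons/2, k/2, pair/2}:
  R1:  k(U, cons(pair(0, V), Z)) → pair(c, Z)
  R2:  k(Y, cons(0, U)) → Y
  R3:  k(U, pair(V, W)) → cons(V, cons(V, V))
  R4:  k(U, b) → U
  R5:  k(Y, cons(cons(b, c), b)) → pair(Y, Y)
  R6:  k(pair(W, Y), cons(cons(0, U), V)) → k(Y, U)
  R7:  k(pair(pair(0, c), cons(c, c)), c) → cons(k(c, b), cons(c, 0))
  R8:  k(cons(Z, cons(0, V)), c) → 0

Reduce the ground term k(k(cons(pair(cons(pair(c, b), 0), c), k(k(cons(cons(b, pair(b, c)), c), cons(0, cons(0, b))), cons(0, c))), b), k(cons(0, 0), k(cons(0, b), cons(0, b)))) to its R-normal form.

cons(pair(cons(pair(c, b), 0), c), cons(cons(b, pair(b, c)), c))

1. k(k(cons(pair(cons(pair(c, b), 0), c), k(k(cons(cons(b, pair(b, c)), c), cons(0, cons(0, b))), cons(0, c))), b), k(cons(0, 0), k(cons(0, b), cons(0, b))))  →  k(cons(pair(cons(pair(c, b), 0), c), k(k(cons(cons(b, pair(b, c)), c), cons(0, cons(0, b))), cons(0, c))), k(cons(0, 0), k(cons(0, b), cons(0, b))))   [R4 at 1]
2. k(cons(pair(cons(pair(c, b), 0), c), k(k(cons(cons(b, pair(b, c)), c), cons(0, cons(0, b))), cons(0, c))), k(cons(0, 0), k(cons(0, b), cons(0, b))))  →  k(cons(pair(cons(pair(c, b), 0), c), k(cons(cons(b, pair(b, c)), c), cons(0, cons(0, b)))), k(cons(0, 0), k(cons(0, b), cons(0, b))))   [R2 at 1.2]
3. k(cons(pair(cons(pair(c, b), 0), c), k(cons(cons(b, pair(b, c)), c), cons(0, cons(0, b)))), k(cons(0, 0), k(cons(0, b), cons(0, b))))  →  k(cons(pair(cons(pair(c, b), 0), c), cons(cons(b, pair(b, c)), c)), k(cons(0, 0), k(cons(0, b), cons(0, b))))   [R2 at 1.2]
4. k(cons(pair(cons(pair(c, b), 0), c), cons(cons(b, pair(b, c)), c)), k(cons(0, 0), k(cons(0, b), cons(0, b))))  →  k(cons(pair(cons(pair(c, b), 0), c), cons(cons(b, pair(b, c)), c)), k(cons(0, 0), cons(0, b)))   [R2 at 2.2]
5. k(cons(pair(cons(pair(c, b), 0), c), cons(cons(b, pair(b, c)), c)), k(cons(0, 0), cons(0, b)))  →  k(cons(pair(cons(pair(c, b), 0), c), cons(cons(b, pair(b, c)), c)), cons(0, 0))   [R2 at 2]
6. k(cons(pair(cons(pair(c, b), 0), c), cons(cons(b, pair(b, c)), c)), cons(0, 0))  →  cons(pair(cons(pair(c, b), 0), c), cons(cons(b, pair(b, c)), c))   [R2 at ε]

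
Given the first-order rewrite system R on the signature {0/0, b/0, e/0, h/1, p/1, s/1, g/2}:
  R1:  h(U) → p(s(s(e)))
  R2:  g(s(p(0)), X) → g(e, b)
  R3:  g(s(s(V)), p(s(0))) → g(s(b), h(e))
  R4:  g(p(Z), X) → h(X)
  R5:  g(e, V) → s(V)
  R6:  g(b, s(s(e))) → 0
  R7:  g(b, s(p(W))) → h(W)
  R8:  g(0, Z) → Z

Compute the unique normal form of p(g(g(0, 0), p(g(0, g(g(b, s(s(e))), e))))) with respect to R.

p(p(e))

1. p(g(g(0, 0), p(g(0, g(g(b, s(s(e))), e)))))  →  p(g(0, p(g(0, g(g(b, s(s(e))), e)))))   [R8 at 1.1]
2. p(g(0, p(g(0, g(g(b, s(s(e))), e)))))  →  p(p(g(0, g(g(b, s(s(e))), e))))   [R8 at 1]
3. p(p(g(0, g(g(b, s(s(e))), e))))  →  p(p(g(g(b, s(s(e))), e)))   [R8 at 1.1]
4. p(p(g(g(b, s(s(e))), e)))  →  p(p(g(0, e)))   [R6 at 1.1.1]
5. p(p(g(0, e)))  →  p(p(e))   [R8 at 1.1]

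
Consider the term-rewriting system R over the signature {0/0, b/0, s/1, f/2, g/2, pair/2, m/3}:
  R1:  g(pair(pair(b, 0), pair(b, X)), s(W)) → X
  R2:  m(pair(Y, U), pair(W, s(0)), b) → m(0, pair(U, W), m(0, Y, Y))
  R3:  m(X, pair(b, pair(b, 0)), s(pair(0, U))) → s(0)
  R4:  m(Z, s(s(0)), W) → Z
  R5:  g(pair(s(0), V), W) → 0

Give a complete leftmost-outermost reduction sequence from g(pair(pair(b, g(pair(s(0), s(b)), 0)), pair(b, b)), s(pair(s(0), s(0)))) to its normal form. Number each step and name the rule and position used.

1. g(pair(pair(b, g(pair(s(0), s(b)), 0)), pair(b, b)), s(pair(s(0), s(0))))  →  g(pair(pair(b, 0), pair(b, b)), s(pair(s(0), s(0))))   [R5 at 1.1.2]
2. g(pair(pair(b, 0), pair(b, b)), s(pair(s(0), s(0))))  →  b   [R1 at ε]

b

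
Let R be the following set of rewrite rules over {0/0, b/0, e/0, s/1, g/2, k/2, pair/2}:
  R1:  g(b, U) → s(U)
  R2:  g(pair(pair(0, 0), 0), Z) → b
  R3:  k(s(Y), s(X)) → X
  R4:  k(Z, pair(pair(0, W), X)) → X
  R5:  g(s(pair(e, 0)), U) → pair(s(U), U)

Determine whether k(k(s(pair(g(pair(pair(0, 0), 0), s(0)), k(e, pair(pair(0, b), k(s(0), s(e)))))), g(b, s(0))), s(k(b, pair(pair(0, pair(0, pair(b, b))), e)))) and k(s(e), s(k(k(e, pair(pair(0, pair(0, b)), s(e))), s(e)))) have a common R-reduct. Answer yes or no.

yes — NF(t₁) = e, NF(t₂) = e

Reduce t₁ = k(k(s(pair(g(pair(pair(0, 0), 0), s(0)), k(e, pair(pair(0, b), k(s(0), s(e)))))), g(b, s(0))), s(k(b, pair(pair(0, pair(0, pair(b, b))), e)))):
1. k(k(s(pair(g(pair(pair(0, 0), 0), s(0)), k(e, pair(pair(0, b), k(s(0), s(e)))))), g(b, s(0))), s(k(b, pair(pair(0, pair(0, pair(b, b))), e))))  →  k(k(s(pair(b, k(e, pair(pair(0, b), k(s(0), s(e)))))), g(b, s(0))), s(k(b, pair(pair(0, pair(0, pair(b, b))), e))))   [R2 at 1.1.1.1]
2. k(k(s(pair(b, k(e, pair(pair(0, b), k(s(0), s(e)))))), g(b, s(0))), s(k(b, pair(pair(0, pair(0, pair(b, b))), e))))  →  k(k(s(pair(b, k(s(0), s(e)))), g(b, s(0))), s(k(b, pair(pair(0, pair(0, pair(b, b))), e))))   [R4 at 1.1.1.2]
3. k(k(s(pair(b, k(s(0), s(e)))), g(b, s(0))), s(k(b, pair(pair(0, pair(0, pair(b, b))), e))))  →  k(k(s(pair(b, e)), g(b, s(0))), s(k(b, pair(pair(0, pair(0, pair(b, b))), e))))   [R3 at 1.1.1.2]
4. k(k(s(pair(b, e)), g(b, s(0))), s(k(b, pair(pair(0, pair(0, pair(b, b))), e))))  →  k(k(s(pair(b, e)), s(s(0))), s(k(b, pair(pair(0, pair(0, pair(b, b))), e))))   [R1 at 1.2]
5. k(k(s(pair(b, e)), s(s(0))), s(k(b, pair(pair(0, pair(0, pair(b, b))), e))))  →  k(s(0), s(k(b, pair(pair(0, pair(0, pair(b, b))), e))))   [R3 at 1]
6. k(s(0), s(k(b, pair(pair(0, pair(0, pair(b, b))), e))))  →  k(b, pair(pair(0, pair(0, pair(b, b))), e))   [R3 at ε]
7. k(b, pair(pair(0, pair(0, pair(b, b))), e))  →  e   [R4 at ε]

Reduce t₂ = k(s(e), s(k(k(e, pair(pair(0, pair(0, b)), s(e))), s(e)))):
1. k(s(e), s(k(k(e, pair(pair(0, pair(0, b)), s(e))), s(e))))  →  k(k(e, pair(pair(0, pair(0, b)), s(e))), s(e))   [R3 at ε]
2. k(k(e, pair(pair(0, pair(0, b)), s(e))), s(e))  →  k(s(e), s(e))   [R4 at 1]
3. k(s(e), s(e))  →  e   [R3 at ε]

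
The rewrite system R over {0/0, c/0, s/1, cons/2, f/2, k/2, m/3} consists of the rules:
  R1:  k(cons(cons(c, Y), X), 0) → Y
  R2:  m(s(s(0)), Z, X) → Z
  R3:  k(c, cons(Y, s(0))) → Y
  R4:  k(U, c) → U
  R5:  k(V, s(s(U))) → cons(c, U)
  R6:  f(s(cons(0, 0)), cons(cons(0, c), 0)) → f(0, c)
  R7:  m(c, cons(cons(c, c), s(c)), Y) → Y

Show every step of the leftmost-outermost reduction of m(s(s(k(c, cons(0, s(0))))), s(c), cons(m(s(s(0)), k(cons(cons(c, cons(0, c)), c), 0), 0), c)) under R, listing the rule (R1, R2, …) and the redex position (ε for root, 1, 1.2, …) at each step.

s(c)

1. m(s(s(k(c, cons(0, s(0))))), s(c), cons(m(s(s(0)), k(cons(cons(c, cons(0, c)), c), 0), 0), c))  →  m(s(s(0)), s(c), cons(m(s(s(0)), k(cons(cons(c, cons(0, c)), c), 0), 0), c))   [R3 at 1.1.1]
2. m(s(s(0)), s(c), cons(m(s(s(0)), k(cons(cons(c, cons(0, c)), c), 0), 0), c))  →  s(c)   [R2 at ε]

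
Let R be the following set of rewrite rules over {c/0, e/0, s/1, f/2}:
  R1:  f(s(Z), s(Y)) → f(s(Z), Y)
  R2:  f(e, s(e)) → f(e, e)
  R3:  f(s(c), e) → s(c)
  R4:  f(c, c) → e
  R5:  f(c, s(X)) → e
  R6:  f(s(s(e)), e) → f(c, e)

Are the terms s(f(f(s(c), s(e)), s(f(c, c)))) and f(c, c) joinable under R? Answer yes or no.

Reduce t₁ = s(f(f(s(c), s(e)), s(f(c, c)))):
1. s(f(f(s(c), s(e)), s(f(c, c))))  →  s(f(f(s(c), e), s(f(c, c))))   [R1 at 1.1]
2. s(f(f(s(c), e), s(f(c, c))))  →  s(f(s(c), s(f(c, c))))   [R3 at 1.1]
3. s(f(s(c), s(f(c, c))))  →  s(f(s(c), f(c, c)))   [R1 at 1]
4. s(f(s(c), f(c, c)))  →  s(f(s(c), e))   [R4 at 1.2]
5. s(f(s(c), e))  →  s(s(c))   [R3 at 1]

Reduce t₂ = f(c, c):
1. f(c, c)  →  e   [R4 at ε]

no — NF(t₁) = s(s(c)), NF(t₂) = e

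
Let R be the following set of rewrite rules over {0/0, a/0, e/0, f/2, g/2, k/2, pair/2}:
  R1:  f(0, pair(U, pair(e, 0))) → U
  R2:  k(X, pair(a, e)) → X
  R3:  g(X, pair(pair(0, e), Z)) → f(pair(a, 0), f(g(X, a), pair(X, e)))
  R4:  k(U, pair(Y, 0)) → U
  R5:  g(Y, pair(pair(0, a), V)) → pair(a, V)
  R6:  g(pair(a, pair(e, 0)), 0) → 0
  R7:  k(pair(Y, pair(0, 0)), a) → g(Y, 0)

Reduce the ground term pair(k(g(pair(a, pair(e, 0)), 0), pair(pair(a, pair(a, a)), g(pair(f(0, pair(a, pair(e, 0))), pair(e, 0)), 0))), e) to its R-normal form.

1. pair(k(g(pair(a, pair(e, 0)), 0), pair(pair(a, pair(a, a)), g(pair(f(0, pair(a, pair(e, 0))), pair(e, 0)), 0))), e)  →  pair(k(0, pair(pair(a, pair(a, a)), g(pair(f(0, pair(a, pair(e, 0))), pair(e, 0)), 0))), e)   [R6 at 1.1]
2. pair(k(0, pair(pair(a, pair(a, a)), g(pair(f(0, pair(a, pair(e, 0))), pair(e, 0)), 0))), e)  →  pair(k(0, pair(pair(a, pair(a, a)), g(pair(a, pair(e, 0)), 0))), e)   [R1 at 1.2.2.1.1]
3. pair(k(0, pair(pair(a, pair(a, a)), g(pair(a, pair(e, 0)), 0))), e)  →  pair(k(0, pair(pair(a, pair(a, a)), 0)), e)   [R6 at 1.2.2]
4. pair(k(0, pair(pair(a, pair(a, a)), 0)), e)  →  pair(0, e)   [R4 at 1]

pair(0, e)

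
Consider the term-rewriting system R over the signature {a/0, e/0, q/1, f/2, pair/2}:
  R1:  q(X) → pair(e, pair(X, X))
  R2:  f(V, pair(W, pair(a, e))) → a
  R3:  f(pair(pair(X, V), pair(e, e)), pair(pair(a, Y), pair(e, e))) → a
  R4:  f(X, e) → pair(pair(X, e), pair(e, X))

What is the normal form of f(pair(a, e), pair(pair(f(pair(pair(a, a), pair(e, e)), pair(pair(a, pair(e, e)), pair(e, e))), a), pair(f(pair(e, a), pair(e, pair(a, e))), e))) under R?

1. f(pair(a, e), pair(pair(f(pair(pair(a, a), pair(e, e)), pair(pair(a, pair(e, e)), pair(e, e))), a), pair(f(pair(e, a), pair(e, pair(a, e))), e)))  →  f(pair(a, e), pair(pair(a, a), pair(f(pair(e, a), pair(e, pair(a, e))), e)))   [R3 at 2.1.1]
2. f(pair(a, e), pair(pair(a, a), pair(f(pair(e, a), pair(e, pair(a, e))), e)))  →  f(pair(a, e), pair(pair(a, a), pair(a, e)))   [R2 at 2.2.1]
3. f(pair(a, e), pair(pair(a, a), pair(a, e)))  →  a   [R2 at ε]

a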